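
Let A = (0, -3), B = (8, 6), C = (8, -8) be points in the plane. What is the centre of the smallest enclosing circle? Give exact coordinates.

Side lengths²: AB² = 145, AC² = 89, BC² = 196.
Since BC² = 196 < 145 + 89 = 234, the triangle is acute, so the smallest enclosing circle is the circumcircle.
Circumcentre = (6.8125, -1), r² = 50.41015625.
Centre = (6.8125, -1).

(6.8125, -1)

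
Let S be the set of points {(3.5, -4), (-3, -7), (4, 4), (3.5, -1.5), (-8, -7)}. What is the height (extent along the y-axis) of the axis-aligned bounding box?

max y = 4, min y = -7, so height = 11.

11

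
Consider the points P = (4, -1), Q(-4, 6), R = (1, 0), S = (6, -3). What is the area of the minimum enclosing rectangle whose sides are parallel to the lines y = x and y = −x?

19

In coordinates u = x + y, v = x − y the rectangle is axis-aligned; the map (x,y)→(u,v) scales areas by 2.
u-values: 3, 2, 1, 3; range = 3 − 1 = 2.
v-values: 5, -10, 1, 9; range = 9 − (-10) = 19.
Area = (2 × 19) / 2 = 19.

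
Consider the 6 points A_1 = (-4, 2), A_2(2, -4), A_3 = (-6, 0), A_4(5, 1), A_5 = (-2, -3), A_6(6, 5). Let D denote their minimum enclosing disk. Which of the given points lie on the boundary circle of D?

A smallest enclosing disk is always determined by at most three of the input points on its boundary.
The minimum enclosing circle is determined by three boundary points: A_2, A_3, A_6.
Their circumcentre is (5/44, 49/22) with r² = 81965/1936.
The farthest remaining point A_5 is at distance² 61549/1936 ≤ 81965/1936.
The points at distance exactly r from the centre are A_2, A_3, A_6 — 3 points.

A_2, A_3, A_6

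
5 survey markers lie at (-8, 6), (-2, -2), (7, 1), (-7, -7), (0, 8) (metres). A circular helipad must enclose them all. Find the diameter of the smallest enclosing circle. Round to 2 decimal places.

17.50

The minimum enclosing circle of a finite set is fixed by two of the points (as a diameter) or three (as a circumcircle).
The minimum enclosing circle is determined by three boundary points: (-8, 6), (7, 1), (-7, -7).
Their circumcentre is (-32/19, -1/19) with r² = 27625/361.
The farthest remaining point (0, 8) is at distance² 24433/361 ≤ 27625/361.
Diameter = 2r = 2√(27625/361) ≈ 17.50.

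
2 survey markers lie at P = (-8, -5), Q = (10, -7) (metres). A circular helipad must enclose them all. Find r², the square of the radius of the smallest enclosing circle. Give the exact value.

82

The smallest circle enclosing two points has them as diameter endpoints.
Centre = midpoint = (1, -6); r² = |PQ|²/4 = 328/4 = 82.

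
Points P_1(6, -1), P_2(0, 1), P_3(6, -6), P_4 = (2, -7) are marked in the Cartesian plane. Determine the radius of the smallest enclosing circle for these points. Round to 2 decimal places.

4.61

A smallest enclosing disk is always determined by at most three of the input points on its boundary.
The farthest pair is P_2–P_3 with squared distance 85. The circle on this segment as diameter has centre (3, -2.5) and r² = 85/4 = 21.25.
Check P_1: distance² to centre = 11.25 ≤ 21.25, so it lies inside.
All remaining points lie in this disk, and no smaller disk contains both endpoints, so this is the minimum enclosing circle.
r = √(21.25) ≈ 4.61.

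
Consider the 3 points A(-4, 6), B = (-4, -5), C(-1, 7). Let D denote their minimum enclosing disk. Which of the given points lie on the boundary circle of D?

Side lengths²: AB² = 121, AC² = 10, BC² = 153.
Since BC² = 153 ≥ 121 + 10 = 131, the angle opposite BC is not acute, so the smallest enclosing circle has BC as diameter.
Centre = midpoint of BC = (-2.5, 1), r² = 153/4 = 38.25.
The points at distance exactly r from the centre are B, C — 2 points.

B, C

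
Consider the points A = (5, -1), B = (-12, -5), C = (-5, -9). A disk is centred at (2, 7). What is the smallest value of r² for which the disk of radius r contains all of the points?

The required radius is the distance from (2, 7) to the farthest point.
Squared distances: 73, 340, 305.
Maximum is 340, attained at B.

340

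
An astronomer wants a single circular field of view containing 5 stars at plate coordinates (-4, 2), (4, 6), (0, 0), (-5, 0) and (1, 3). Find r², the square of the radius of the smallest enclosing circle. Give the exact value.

A smallest enclosing disk is always determined by at most three of the input points on its boundary.
The farthest pair is (4, 6)–(-5, 0) with squared distance 117. The circle on this segment as diameter has centre (-0.5, 3) and r² = 117/4 = 29.25.
Check (-4, 2): distance² to centre = 13.25 ≤ 29.25, so it lies inside.
All remaining points lie in this disk, and no smaller disk contains both endpoints, so this is the minimum enclosing circle.

29.25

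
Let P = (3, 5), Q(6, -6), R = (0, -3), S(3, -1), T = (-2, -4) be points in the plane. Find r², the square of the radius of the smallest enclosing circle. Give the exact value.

The minimum enclosing circle of a finite set is fixed by two of the points (as a diameter) or three (as a circumcircle).
The minimum enclosing circle is determined by three boundary points: P, Q, T.
Their circumcentre is (124/41, -37/41) with r² = 58565/1681.
The farthest remaining point R is at distance² 22772/1681 ≤ 58565/1681.

58565/1681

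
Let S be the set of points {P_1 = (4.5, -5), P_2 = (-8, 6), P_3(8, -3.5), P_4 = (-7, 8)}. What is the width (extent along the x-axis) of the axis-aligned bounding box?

16

max x = 8, min x = -8, so width = 16.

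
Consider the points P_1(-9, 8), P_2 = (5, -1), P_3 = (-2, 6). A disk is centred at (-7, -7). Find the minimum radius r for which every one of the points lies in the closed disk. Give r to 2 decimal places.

15.13

The required radius is the distance from (-7, -7) to the farthest point.
Squared distances: 229, 180, 194.
Maximum is 229, attained at P_1.
r = √229 ≈ 15.13.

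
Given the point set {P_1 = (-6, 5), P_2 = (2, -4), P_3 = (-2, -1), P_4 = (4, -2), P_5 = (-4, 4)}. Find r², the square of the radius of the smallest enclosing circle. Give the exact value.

The minimum enclosing circle is determined by three boundary points: P_1, P_2, P_4.
Their circumcentre is (-41/34, 41/34) with r² = 21605/578.
The farthest remaining point P_5 is at distance² 9025/578 ≤ 21605/578.

21605/578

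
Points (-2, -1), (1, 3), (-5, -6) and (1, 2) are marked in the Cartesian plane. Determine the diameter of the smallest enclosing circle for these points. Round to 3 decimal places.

10.817

The minimum enclosing circle of a finite set is fixed by two of the points (as a diameter) or three (as a circumcircle).
The farthest pair is (1, 3)–(-5, -6) with squared distance 117. The circle on this segment as diameter has centre (-2, -1.5) and r² = 117/4 = 29.25.
Check (-2, -1): distance² to centre = 0.25 ≤ 29.25, so it lies inside.
All remaining points lie in this disk, and no smaller disk contains both endpoints, so this is the minimum enclosing circle.
Diameter = 2r = 2√(29.25) ≈ 10.817.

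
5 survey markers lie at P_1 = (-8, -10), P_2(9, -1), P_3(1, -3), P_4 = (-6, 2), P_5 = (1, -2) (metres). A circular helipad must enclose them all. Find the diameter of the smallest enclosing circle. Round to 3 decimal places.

A smallest enclosing disk is always determined by at most three of the input points on its boundary.
The minimum enclosing circle is determined by three boundary points: P_1, P_2, P_4.
Their circumcentre is (11/31, -162/31) with r² = 88985/961.
The farthest remaining point P_5 is at distance² 10400/961 ≤ 88985/961.
Diameter = 2r = 2√(88985/961) ≈ 19.245.

19.245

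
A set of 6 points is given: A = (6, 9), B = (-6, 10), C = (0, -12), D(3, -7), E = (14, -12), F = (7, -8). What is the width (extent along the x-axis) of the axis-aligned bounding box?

max x = 14, min x = -6, so width = 20.

20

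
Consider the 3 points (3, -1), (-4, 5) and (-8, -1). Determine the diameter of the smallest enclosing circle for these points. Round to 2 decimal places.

11.08

Call the three points A, B, C in the order given.
Side lengths²: AB² = 85, AC² = 121, BC² = 52.
Since AC² = 121 < 85 + 52 = 137, the triangle is acute, so the smallest enclosing circle is the circumcircle.
Circumcentre = (-2.5, -1/3), r² = 1105/36.
Diameter = 2r = 2√(1105/36) ≈ 11.08.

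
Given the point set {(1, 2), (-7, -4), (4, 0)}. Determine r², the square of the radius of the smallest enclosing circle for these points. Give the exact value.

Call the three points A, B, C in the order given.
Side lengths²: AB² = 100, AC² = 13, BC² = 137.
Since BC² = 137 ≥ 100 + 13 = 113, the angle opposite BC is not acute, so the smallest enclosing circle has BC as diameter.
Centre = midpoint of BC = (-1.5, -2), r² = 137/4 = 34.25.

34.25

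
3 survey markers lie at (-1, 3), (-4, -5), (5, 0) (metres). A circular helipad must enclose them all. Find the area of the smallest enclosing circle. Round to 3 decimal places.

Call the three points A, B, C in the order given.
Side lengths²: AB² = 73, AC² = 45, BC² = 106.
Since BC² = 106 < 73 + 45 = 118, the triangle is acute, so the smallest enclosing circle is the circumcircle.
Circumcentre = (9/38, -77/38), r² = 19345/722.
Area = π·r² = π·19345/722 ≈ 84.175.

84.175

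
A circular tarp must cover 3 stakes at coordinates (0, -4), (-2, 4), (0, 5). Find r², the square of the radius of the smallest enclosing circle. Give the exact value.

Call the three points A, B, C in the order given.
Side lengths²: AB² = 68, AC² = 81, BC² = 5.
Since AC² = 81 ≥ 68 + 5 = 73, the angle opposite AC is not acute, so the smallest enclosing circle has AC as diameter.
Centre = midpoint of AC = (0, 0.5), r² = 81/4 = 20.25.

20.25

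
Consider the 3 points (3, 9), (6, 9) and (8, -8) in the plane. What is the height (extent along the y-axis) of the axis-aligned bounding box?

max y = 9, min y = -8, so height = 17.

17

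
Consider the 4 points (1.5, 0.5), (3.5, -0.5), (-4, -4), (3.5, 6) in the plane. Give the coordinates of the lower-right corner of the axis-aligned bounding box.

(3.5, -4)

x-range [-4, 3.5], y-range [-4, 6].
The lower-right corner is (3.5, -4).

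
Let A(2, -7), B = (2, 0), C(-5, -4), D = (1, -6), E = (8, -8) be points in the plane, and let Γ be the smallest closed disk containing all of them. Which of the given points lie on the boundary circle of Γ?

The minimum enclosing circle of a finite set is fixed by two of the points (as a diameter) or three (as a circumcircle).
The farthest pair is C–E with squared distance 185. The circle on this segment as diameter has centre (1.5, -6) and r² = 185/4 = 46.25.
Check A: distance² to centre = 1.25 ≤ 46.25, so it lies inside.
All remaining points lie in this disk, and no smaller disk contains both endpoints, so this is the minimum enclosing circle.
The points at distance exactly r from the centre are C, E — 2 points.

C, E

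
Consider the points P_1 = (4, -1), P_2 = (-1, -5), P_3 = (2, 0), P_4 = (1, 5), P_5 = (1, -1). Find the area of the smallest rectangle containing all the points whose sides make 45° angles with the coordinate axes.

In coordinates u = x + y, v = x − y the rectangle is axis-aligned; the map (x,y)→(u,v) scales areas by 2.
u-values: 3, -6, 2, 6, 0; range = 6 − (-6) = 12.
v-values: 5, 4, 2, -4, 2; range = 5 − (-4) = 9.
Area = (12 × 9) / 2 = 54.

54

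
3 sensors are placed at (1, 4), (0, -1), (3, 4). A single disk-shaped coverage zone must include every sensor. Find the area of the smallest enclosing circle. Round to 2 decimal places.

26.70

Call the three points A, B, C in the order given.
Side lengths²: AB² = 26, AC² = 4, BC² = 34.
Since BC² = 34 ≥ 26 + 4 = 30, the angle opposite BC is not acute, so the smallest enclosing circle has BC as diameter.
Centre = midpoint of BC = (1.5, 1.5), r² = 34/4 = 8.5.
Area = π·r² = π·8.5 ≈ 26.70.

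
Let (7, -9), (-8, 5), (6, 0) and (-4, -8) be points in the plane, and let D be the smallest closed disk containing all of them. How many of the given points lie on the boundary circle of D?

The minimum enclosing circle of a finite set is fixed by two of the points (as a diameter) or three (as a circumcircle).
The farthest pair is (7, -9)–(-8, 5) with squared distance 421. The circle on this segment as diameter has centre (-0.5, -2) and r² = 421/4 = 105.25.
Check (6, 0): distance² to centre = 46.25 ≤ 105.25, so it lies inside.
All remaining points lie in this disk, and no smaller disk contains both endpoints, so this is the minimum enclosing circle.
The points at distance exactly r from the centre are (7, -9), (-8, 5) — 2 points.

2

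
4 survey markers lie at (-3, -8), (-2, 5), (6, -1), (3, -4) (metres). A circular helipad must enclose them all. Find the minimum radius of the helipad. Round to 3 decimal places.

The minimum enclosing circle is determined by three boundary points: (-3, -8), (-2, 5), (6, -1).
Their circumcentre is (-8/11, -18/11) with r² = 5525/121.
The farthest remaining point (3, -4) is at distance² 2357/121 ≤ 5525/121.
r = √(5525/121) ≈ 6.757.

6.757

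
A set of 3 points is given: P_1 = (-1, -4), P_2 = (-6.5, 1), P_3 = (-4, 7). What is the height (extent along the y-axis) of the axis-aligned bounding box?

max y = 7, min y = -4, so height = 11.

11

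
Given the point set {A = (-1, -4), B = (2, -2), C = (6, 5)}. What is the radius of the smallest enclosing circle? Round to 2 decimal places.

5.70

Side lengths²: AB² = 13, AC² = 130, BC² = 65.
Since AC² = 130 ≥ 65 + 13 = 78, the angle opposite AC is not acute, so the smallest enclosing circle has AC as diameter.
Centre = midpoint of AC = (2.5, 0.5), r² = 130/4 = 32.5.
r = √(32.5) ≈ 5.70.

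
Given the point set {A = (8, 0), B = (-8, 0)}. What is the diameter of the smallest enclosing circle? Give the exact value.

The smallest circle enclosing two points has them as diameter endpoints.
Centre = midpoint = (0, 0); r² = |AB|²/4 = 256/4 = 64.
Diameter = 2r = 2√64 = 16.

16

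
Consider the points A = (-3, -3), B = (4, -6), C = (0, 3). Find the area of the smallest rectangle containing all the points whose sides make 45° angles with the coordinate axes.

58.5

In coordinates u = x + y, v = x − y the rectangle is axis-aligned; the map (x,y)→(u,v) scales areas by 2.
u-values: -6, -2, 3; range = 3 − (-6) = 9.
v-values: 0, 10, -3; range = 10 − (-3) = 13.
Area = (9 × 13) / 2 = 58.5.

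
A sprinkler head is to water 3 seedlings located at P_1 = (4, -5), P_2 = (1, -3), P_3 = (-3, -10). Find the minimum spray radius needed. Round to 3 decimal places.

4.311

Side lengths²: P_1P_2² = 13, P_1P_3² = 74, P_2P_3² = 65.
Since P_1P_3² = 74 < 65 + 13 = 78, the triangle is acute, so the smallest enclosing circle is the circumcircle.
Circumcentre = (19/58, -421/58), r² = 31265/1682.
r = √(31265/1682) ≈ 4.311.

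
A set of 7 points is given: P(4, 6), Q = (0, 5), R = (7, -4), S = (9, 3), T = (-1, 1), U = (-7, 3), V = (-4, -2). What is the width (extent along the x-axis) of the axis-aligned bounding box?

max x = 9, min x = -7, so width = 16.

16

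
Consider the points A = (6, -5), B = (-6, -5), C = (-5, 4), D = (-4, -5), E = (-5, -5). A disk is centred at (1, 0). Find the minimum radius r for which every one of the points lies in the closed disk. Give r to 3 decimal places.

The required radius is the distance from (1, 0) to the farthest point.
Squared distances: 50, 74, 52, 50, 61.
Maximum is 74, attained at B.
r = √74 ≈ 8.602.

8.602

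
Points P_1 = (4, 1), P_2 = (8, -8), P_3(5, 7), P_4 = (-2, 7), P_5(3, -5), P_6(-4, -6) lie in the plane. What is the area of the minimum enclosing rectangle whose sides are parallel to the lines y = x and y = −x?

275

In coordinates u = x + y, v = x − y the rectangle is axis-aligned; the map (x,y)→(u,v) scales areas by 2.
u-values: 5, 0, 12, 5, -2, -10; range = 12 − (-10) = 22.
v-values: 3, 16, -2, -9, 8, 2; range = 16 − (-9) = 25.
Area = (22 × 25) / 2 = 275.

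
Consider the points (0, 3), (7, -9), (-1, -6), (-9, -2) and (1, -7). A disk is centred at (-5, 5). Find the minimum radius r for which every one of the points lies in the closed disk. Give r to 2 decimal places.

18.44

The required radius is the distance from (-5, 5) to the farthest point.
Squared distances: 29, 340, 137, 65, 180.
Maximum is 340, attained at (7, -9).
r = √340 ≈ 18.44.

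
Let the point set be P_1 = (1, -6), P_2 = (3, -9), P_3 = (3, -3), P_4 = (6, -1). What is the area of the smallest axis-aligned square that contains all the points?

64

The bounding box has width 5 and height 8.
An axis-aligned square enclosing the set must have side ≥ max(width, height).
So the minimum side is max(5, 8) = 8.
Area = 8² = 64.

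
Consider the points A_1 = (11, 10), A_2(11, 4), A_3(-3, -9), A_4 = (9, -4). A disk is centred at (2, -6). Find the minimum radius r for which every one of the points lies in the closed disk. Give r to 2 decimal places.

The required radius is the distance from (2, -6) to the farthest point.
Squared distances: 337, 181, 34, 53.
Maximum is 337, attained at A_1.
r = √337 ≈ 18.36.

18.36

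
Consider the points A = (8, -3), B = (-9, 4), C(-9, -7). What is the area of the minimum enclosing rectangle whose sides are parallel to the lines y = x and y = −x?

In coordinates u = x + y, v = x − y the rectangle is axis-aligned; the map (x,y)→(u,v) scales areas by 2.
u-values: 5, -5, -16; range = 5 − (-16) = 21.
v-values: 11, -13, -2; range = 11 − (-13) = 24.
Area = (21 × 24) / 2 = 252.

252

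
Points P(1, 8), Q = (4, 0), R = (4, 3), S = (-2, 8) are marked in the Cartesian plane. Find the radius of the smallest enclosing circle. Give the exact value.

The minimum enclosing circle of a finite set is fixed by two of the points (as a diameter) or three (as a circumcircle).
The farthest pair is Q–S with squared distance 100. The circle on this segment as diameter has centre (1, 4) and r² = 100/4 = 25.
Check P: distance² to centre = 16 ≤ 25, so it lies inside.
All remaining points lie in this disk, and no smaller disk contains both endpoints, so this is the minimum enclosing circle.
r = √25 = 5.

5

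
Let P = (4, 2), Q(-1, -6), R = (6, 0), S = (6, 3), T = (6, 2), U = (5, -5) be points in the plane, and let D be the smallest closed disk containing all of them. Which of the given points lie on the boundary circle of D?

A smallest enclosing disk is always determined by at most three of the input points on its boundary.
The farthest pair is Q–S with squared distance 130. The circle on this segment as diameter has centre (2.5, -1.5) and r² = 130/4 = 32.5.
Check P: distance² to centre = 14.5 ≤ 32.5, so it lies inside.
All remaining points lie in this disk, and no smaller disk contains both endpoints, so this is the minimum enclosing circle.
The points at distance exactly r from the centre are Q, S — 2 points.

Q, S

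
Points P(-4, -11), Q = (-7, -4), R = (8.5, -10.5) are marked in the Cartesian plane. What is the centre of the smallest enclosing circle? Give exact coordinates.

Side lengths²: PQ² = 58, PR² = 156.5, QR² = 282.5.
Since QR² = 282.5 ≥ 156.5 + 58 = 214.5, the angle opposite QR is not acute, so the smallest enclosing circle has QR as diameter.
Centre = midpoint of QR = (0.75, -7.25), r² = 282.5/4 = 70.625.
Centre = (0.75, -7.25).

(0.75, -7.25)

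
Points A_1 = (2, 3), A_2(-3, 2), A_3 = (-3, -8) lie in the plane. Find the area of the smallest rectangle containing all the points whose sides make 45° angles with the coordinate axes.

In coordinates u = x + y, v = x − y the rectangle is axis-aligned; the map (x,y)→(u,v) scales areas by 2.
u-values: 5, -1, -11; range = 5 − (-11) = 16.
v-values: -1, -5, 5; range = 5 − (-5) = 10.
Area = (16 × 10) / 2 = 80.

80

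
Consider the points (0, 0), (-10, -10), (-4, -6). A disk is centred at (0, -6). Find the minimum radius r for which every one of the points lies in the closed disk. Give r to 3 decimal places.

10.770

The required radius is the distance from (0, -6) to the farthest point.
Squared distances: 36, 116, 16.
Maximum is 116, attained at (-10, -10).
r = √116 ≈ 10.770.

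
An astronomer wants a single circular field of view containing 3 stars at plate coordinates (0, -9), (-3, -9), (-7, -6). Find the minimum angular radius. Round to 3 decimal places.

Call the three points A, B, C in the order given.
Side lengths²: AB² = 9, AC² = 58, BC² = 25.
Since AC² = 58 ≥ 25 + 9 = 34, the angle opposite AC is not acute, so the smallest enclosing circle has AC as diameter.
Centre = midpoint of AC = (-3.5, -7.5), r² = 58/4 = 14.5.
r = √(14.5) ≈ 3.808.

3.808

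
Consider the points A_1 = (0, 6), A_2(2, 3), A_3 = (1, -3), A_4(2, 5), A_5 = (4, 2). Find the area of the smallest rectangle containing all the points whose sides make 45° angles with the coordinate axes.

In coordinates u = x + y, v = x − y the rectangle is axis-aligned; the map (x,y)→(u,v) scales areas by 2.
u-values: 6, 5, -2, 7, 6; range = 7 − (-2) = 9.
v-values: -6, -1, 4, -3, 2; range = 4 − (-6) = 10.
Area = (9 × 10) / 2 = 45.

45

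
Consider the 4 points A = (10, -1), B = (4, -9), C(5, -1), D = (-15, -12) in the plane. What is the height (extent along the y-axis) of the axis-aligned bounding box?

max y = -1, min y = -12, so height = 11.

11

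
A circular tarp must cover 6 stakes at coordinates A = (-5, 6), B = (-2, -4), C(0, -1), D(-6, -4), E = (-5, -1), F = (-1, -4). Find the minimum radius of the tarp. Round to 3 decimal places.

By Welzl's lemma the MEC is supported by two points (diametrically opposite) or three points (on a circumcircle).
The minimum enclosing circle is determined by three boundary points: A, D, F.
Their circumcentre is (-3.5, 0.8) with r² = 29.29.
The farthest remaining point B is at distance² 25.29 ≤ 29.29.
r = √(29.29) ≈ 5.412.

5.412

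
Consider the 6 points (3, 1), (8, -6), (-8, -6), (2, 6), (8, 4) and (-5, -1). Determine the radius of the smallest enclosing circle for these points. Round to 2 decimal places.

9.43

By Welzl's lemma the MEC is supported by two points (diametrically opposite) or three points (on a circumcircle).
The farthest pair is (-8, -6)–(8, 4) with squared distance 356. The circle on this segment as diameter has centre (0, -1) and r² = 356/4 = 89.
Check (3, 1): distance² to centre = 13 ≤ 89, so it lies inside.
All remaining points lie in this disk, and no smaller disk contains both endpoints, so this is the minimum enclosing circle.
r = √89 ≈ 9.43.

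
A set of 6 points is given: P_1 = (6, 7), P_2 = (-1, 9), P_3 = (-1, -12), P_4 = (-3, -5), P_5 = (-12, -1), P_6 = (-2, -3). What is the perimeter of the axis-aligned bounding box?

Width = max x − min x = 6 − (-12) = 18.
Height = max y − min y = 9 − (-12) = 21.
Perimeter = 2(18 + 21) = 78.

78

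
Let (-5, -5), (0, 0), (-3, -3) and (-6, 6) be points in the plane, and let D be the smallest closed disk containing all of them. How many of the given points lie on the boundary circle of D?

3

By Welzl's lemma the MEC is supported by two points (diametrically opposite) or three points (on a circumcircle).
The farthest pair is (-5, -5)–(-6, 6) with squared distance 122. The circle on this segment as diameter has centre (-5.5, 0.5) and r² = 122/4 = 30.5.
Check (0, 0): distance² to centre = 30.5 ≤ 30.5, so it lies inside.
All remaining points lie in this disk, and no smaller disk contains both endpoints, so this is the minimum enclosing circle.
The points at distance exactly r from the centre are (-5, -5), (0, 0), (-6, 6) — 3 points.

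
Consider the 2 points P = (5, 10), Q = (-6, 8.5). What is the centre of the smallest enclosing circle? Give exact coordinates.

(-0.5, 9.25)

The smallest circle enclosing two points has them as diameter endpoints.
Centre = midpoint = (-0.5, 9.25); r² = |PQ|²/4 = 123.25/4 = 30.8125.
Centre = (-0.5, 9.25).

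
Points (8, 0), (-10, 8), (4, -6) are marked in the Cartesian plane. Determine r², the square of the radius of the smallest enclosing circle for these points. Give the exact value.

100.88

Call the three points A, B, C in the order given.
Side lengths²: AB² = 388, AC² = 52, BC² = 392.
Since BC² = 392 < 388 + 52 = 440, the triangle is acute, so the smallest enclosing circle is the circumcircle.
Circumcentre = (-1.8, 2.2), r² = 100.88.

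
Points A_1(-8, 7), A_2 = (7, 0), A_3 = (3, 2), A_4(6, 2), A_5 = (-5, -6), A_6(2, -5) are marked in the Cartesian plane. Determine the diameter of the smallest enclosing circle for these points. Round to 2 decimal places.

By Welzl's lemma the MEC is supported by two points (diametrically opposite) or three points (on a circumcircle).
The minimum enclosing circle is determined by three boundary points: A_1, A_2, A_5.
Their circumcentre is (-39/29, 49/29) with r² = 60965/841.
The farthest remaining point A_6 is at distance² 47045/841 ≤ 60965/841.
Diameter = 2r = 2√(60965/841) ≈ 17.03.

17.03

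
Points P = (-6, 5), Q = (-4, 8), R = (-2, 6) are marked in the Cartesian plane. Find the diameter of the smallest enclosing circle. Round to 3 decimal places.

4.205

Side lengths²: PQ² = 13, PR² = 17, QR² = 8.
Since PR² = 17 < 13 + 8 = 21, the triangle is acute, so the smallest enclosing circle is the circumcircle.
Circumcentre = (-4.1, 5.9), r² = 4.42.
Diameter = 2r = 2√(4.42) ≈ 4.205.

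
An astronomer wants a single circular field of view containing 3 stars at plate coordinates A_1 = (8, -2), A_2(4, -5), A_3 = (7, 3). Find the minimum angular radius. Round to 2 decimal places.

Side lengths²: A_1A_2² = 25, A_1A_3² = 26, A_2A_3² = 73.
Since A_2A_3² = 73 ≥ 26 + 25 = 51, the angle opposite A_2A_3 is not acute, so the smallest enclosing circle has A_2A_3 as diameter.
Centre = midpoint of A_2A_3 = (5.5, -1), r² = 73/4 = 18.25.
r = √(18.25) ≈ 4.27.

4.27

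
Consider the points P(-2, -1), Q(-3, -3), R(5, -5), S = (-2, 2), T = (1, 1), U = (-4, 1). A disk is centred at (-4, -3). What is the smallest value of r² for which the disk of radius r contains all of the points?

85

The required radius is the distance from (-4, -3) to the farthest point.
Squared distances: 8, 1, 85, 29, 41, 16.
Maximum is 85, attained at R.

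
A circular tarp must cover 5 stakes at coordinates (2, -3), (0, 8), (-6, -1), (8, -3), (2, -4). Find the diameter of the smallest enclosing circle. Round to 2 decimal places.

15.08

By Welzl's lemma the MEC is supported by two points (diametrically opposite) or three points (on a circumcircle).
The minimum enclosing circle is determined by three boundary points: (0, 8), (-6, -1), (8, -3).
Their circumcentre is (63/46, 27/46) with r² = 60125/1058.
The farthest remaining point (2, -4) is at distance² 22681/1058 ≤ 60125/1058.
Diameter = 2r = 2√(60125/1058) ≈ 15.08.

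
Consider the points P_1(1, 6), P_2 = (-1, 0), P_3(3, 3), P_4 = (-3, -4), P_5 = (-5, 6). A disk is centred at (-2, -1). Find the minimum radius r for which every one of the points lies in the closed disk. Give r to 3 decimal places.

7.616

The required radius is the distance from (-2, -1) to the farthest point.
Squared distances: 58, 2, 41, 10, 58.
Maximum is 58, attained at P_1.
r = √58 ≈ 7.616.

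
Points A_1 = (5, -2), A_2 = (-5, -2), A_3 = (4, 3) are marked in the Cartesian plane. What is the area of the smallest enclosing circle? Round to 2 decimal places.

86.58

Side lengths²: A_1A_2² = 100, A_1A_3² = 26, A_2A_3² = 106.
Since A_2A_3² = 106 < 100 + 26 = 126, the triangle is acute, so the smallest enclosing circle is the circumcircle.
Circumcentre = (0, -0.4), r² = 27.56.
Area = π·r² = π·27.56 ≈ 86.58.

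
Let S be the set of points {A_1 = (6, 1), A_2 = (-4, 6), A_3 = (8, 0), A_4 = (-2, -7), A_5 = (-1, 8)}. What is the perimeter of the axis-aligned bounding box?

54

Width = max x − min x = 8 − (-4) = 12.
Height = max y − min y = 8 − (-7) = 15.
Perimeter = 2(12 + 15) = 54.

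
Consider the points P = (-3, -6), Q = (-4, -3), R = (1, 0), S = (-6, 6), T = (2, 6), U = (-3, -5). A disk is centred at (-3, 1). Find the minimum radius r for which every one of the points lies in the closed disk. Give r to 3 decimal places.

7.071

The required radius is the distance from (-3, 1) to the farthest point.
Squared distances: 49, 17, 17, 34, 50, 36.
Maximum is 50, attained at T.
r = √50 ≈ 7.071.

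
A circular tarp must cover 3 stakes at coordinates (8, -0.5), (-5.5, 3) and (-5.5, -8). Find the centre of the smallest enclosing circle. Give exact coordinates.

Call the three points A, B, C in the order given.
Side lengths²: AB² = 194.5, AC² = 238.5, BC² = 121.
Since AC² = 238.5 < 194.5 + 121 = 315.5, the triangle is acute, so the smallest enclosing circle is the circumcircle.
Circumcentre = (5/18, -2.5), r² = 20617/324.
Centre = (5/18, -2.5).

(5/18, -2.5)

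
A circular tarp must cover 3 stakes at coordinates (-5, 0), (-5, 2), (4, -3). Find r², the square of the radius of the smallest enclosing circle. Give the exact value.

26.5

Call the three points A, B, C in the order given.
Side lengths²: AB² = 4, AC² = 90, BC² = 106.
Since BC² = 106 ≥ 90 + 4 = 94, the angle opposite BC is not acute, so the smallest enclosing circle has BC as diameter.
Centre = midpoint of BC = (-0.5, -0.5), r² = 106/4 = 26.5.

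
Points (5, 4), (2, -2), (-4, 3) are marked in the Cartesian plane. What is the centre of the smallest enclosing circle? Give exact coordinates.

Call the three points A, B, C in the order given.
Side lengths²: AB² = 45, AC² = 82, BC² = 61.
Since AC² = 82 < 61 + 45 = 106, the triangle is acute, so the smallest enclosing circle is the circumcircle.
Circumcentre = (21/34, 83/34), r² = 12505/578.
Centre = (21/34, 83/34).

(21/34, 83/34)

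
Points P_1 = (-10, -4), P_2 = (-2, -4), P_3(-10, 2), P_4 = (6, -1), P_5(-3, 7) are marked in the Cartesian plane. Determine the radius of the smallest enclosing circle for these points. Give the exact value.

8.28125

By Welzl's lemma the MEC is supported by two points (diametrically opposite) or three points (on a circumcircle).
The minimum enclosing circle is determined by three boundary points: P_1, P_3, P_4.
Their circumcentre is (-2.28125, -1) with r² = 68.5791015625.
The farthest remaining point P_5 is at distance² 64.5166015625 ≤ 68.5791015625.
r = √(68.5791015625) = 8.28125.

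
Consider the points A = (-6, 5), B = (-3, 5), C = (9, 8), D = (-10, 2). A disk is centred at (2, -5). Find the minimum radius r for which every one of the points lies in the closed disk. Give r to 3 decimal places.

14.765

The required radius is the distance from (2, -5) to the farthest point.
Squared distances: 164, 125, 218, 193.
Maximum is 218, attained at C.
r = √218 ≈ 14.765.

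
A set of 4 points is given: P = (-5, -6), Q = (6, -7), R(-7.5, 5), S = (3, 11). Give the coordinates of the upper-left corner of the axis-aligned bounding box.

(-7.5, 11)

x-range [-7.5, 6], y-range [-7, 11].
The upper-left corner is (-7.5, 11).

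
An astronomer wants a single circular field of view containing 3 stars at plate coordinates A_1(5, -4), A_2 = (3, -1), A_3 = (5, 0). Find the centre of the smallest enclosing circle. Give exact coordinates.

(4.75, -2)

Side lengths²: A_1A_2² = 13, A_1A_3² = 16, A_2A_3² = 5.
Since A_1A_3² = 16 < 13 + 5 = 18, the triangle is acute, so the smallest enclosing circle is the circumcircle.
Circumcentre = (4.75, -2), r² = 4.0625.
Centre = (4.75, -2).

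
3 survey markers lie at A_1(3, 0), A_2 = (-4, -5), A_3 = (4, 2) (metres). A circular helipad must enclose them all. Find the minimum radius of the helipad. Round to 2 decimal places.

Side lengths²: A_1A_2² = 74, A_1A_3² = 5, A_2A_3² = 113.
Since A_2A_3² = 113 ≥ 74 + 5 = 79, the angle opposite A_2A_3 is not acute, so the smallest enclosing circle has A_2A_3 as diameter.
Centre = midpoint of A_2A_3 = (0, -1.5), r² = 113/4 = 28.25.
r = √(28.25) ≈ 5.32.

5.32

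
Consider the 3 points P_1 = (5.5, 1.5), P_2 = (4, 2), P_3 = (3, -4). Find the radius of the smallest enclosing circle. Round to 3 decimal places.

3.058

Side lengths²: P_1P_2² = 2.5, P_1P_3² = 36.5, P_2P_3² = 37.
Since P_2P_3² = 37 < 36.5 + 2.5 = 39, the triangle is acute, so the smallest enclosing circle is the circumcircle.
Circumcentre = (145/38, -20/19), r² = 13505/1444.
r = √(13505/1444) ≈ 3.058.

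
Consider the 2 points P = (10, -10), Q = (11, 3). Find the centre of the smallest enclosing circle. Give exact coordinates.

The smallest circle enclosing two points has them as diameter endpoints.
Centre = midpoint = (10.5, -3.5); r² = |PQ|²/4 = 170/4 = 42.5.
Centre = (10.5, -3.5).

(10.5, -3.5)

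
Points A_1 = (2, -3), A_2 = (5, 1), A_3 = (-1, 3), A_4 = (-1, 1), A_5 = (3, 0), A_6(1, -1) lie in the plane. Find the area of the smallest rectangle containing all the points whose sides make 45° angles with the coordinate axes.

31.5

In coordinates u = x + y, v = x − y the rectangle is axis-aligned; the map (x,y)→(u,v) scales areas by 2.
u-values: -1, 6, 2, 0, 3, 0; range = 6 − (-1) = 7.
v-values: 5, 4, -4, -2, 3, 2; range = 5 − (-4) = 9.
Area = (7 × 9) / 2 = 31.5.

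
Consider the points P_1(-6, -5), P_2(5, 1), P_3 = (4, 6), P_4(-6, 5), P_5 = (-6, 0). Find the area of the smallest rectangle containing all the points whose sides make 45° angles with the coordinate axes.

In coordinates u = x + y, v = x − y the rectangle is axis-aligned; the map (x,y)→(u,v) scales areas by 2.
u-values: -11, 6, 10, -1, -6; range = 10 − (-11) = 21.
v-values: -1, 4, -2, -11, -6; range = 4 − (-11) = 15.
Area = (21 × 15) / 2 = 157.5.

157.5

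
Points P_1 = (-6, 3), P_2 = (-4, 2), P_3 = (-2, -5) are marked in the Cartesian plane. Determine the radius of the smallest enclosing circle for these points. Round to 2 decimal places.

4.47

Side lengths²: P_1P_2² = 5, P_1P_3² = 80, P_2P_3² = 53.
Since P_1P_3² = 80 ≥ 53 + 5 = 58, the angle opposite P_1P_3 is not acute, so the smallest enclosing circle has P_1P_3 as diameter.
Centre = midpoint of P_1P_3 = (-4, -1), r² = 80/4 = 20.
r = √20 ≈ 4.47.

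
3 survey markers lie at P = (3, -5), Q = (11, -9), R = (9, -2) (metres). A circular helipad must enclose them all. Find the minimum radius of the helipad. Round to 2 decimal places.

4.55

Side lengths²: PQ² = 80, PR² = 45, QR² = 53.
Since PQ² = 80 < 53 + 45 = 98, the triangle is acute, so the smallest enclosing circle is the circumcircle.
Circumcentre = (7.375, -6.25), r² = 20.703125.
r = √(20.703125) ≈ 4.55.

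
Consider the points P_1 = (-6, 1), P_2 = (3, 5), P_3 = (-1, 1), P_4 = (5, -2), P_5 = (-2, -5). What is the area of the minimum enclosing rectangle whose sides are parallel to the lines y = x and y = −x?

105

In coordinates u = x + y, v = x − y the rectangle is axis-aligned; the map (x,y)→(u,v) scales areas by 2.
u-values: -5, 8, 0, 3, -7; range = 8 − (-7) = 15.
v-values: -7, -2, -2, 7, 3; range = 7 − (-7) = 14.
Area = (15 × 14) / 2 = 105.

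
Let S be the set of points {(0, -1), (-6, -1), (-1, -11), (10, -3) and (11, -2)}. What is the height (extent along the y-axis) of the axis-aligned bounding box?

max y = -1, min y = -11, so height = 10.

10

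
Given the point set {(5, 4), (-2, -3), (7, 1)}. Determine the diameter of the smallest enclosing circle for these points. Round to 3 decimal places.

10.044

Call the three points A, B, C in the order given.
Side lengths²: AB² = 98, AC² = 13, BC² = 97.
Since AB² = 98 < 97 + 13 = 110, the triangle is acute, so the smallest enclosing circle is the circumcircle.
Circumcentre = (2.1, -0.1), r² = 25.22.
Diameter = 2r = 2√(25.22) ≈ 10.044.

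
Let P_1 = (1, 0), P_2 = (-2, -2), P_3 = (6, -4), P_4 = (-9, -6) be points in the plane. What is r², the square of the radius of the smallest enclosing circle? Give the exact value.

57.25

The minimum enclosing circle of a finite set is fixed by two of the points (as a diameter) or three (as a circumcircle).
The farthest pair is P_3–P_4 with squared distance 229. The circle on this segment as diameter has centre (-1.5, -5) and r² = 229/4 = 57.25.
Check P_1: distance² to centre = 31.25 ≤ 57.25, so it lies inside.
All remaining points lie in this disk, and no smaller disk contains both endpoints, so this is the minimum enclosing circle.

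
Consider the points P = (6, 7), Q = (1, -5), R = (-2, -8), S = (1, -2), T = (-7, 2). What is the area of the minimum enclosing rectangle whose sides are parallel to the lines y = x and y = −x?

172.5

In coordinates u = x + y, v = x − y the rectangle is axis-aligned; the map (x,y)→(u,v) scales areas by 2.
u-values: 13, -4, -10, -1, -5; range = 13 − (-10) = 23.
v-values: -1, 6, 6, 3, -9; range = 6 − (-9) = 15.
Area = (23 × 15) / 2 = 172.5.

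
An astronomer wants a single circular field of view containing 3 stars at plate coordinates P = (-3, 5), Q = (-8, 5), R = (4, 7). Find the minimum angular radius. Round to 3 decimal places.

Side lengths²: PQ² = 25, PR² = 53, QR² = 148.
Since QR² = 148 ≥ 53 + 25 = 78, the angle opposite QR is not acute, so the smallest enclosing circle has QR as diameter.
Centre = midpoint of QR = (-2, 6), r² = 148/4 = 37.
r = √37 ≈ 6.083.

6.083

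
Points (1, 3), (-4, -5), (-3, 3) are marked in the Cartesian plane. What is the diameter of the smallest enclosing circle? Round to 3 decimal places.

9.434

Call the three points A, B, C in the order given.
Side lengths²: AB² = 89, AC² = 16, BC² = 65.
Since AB² = 89 ≥ 65 + 16 = 81, the angle opposite AB is not acute, so the smallest enclosing circle has AB as diameter.
Centre = midpoint of AB = (-1.5, -1), r² = 89/4 = 22.25.
Diameter = 2r = 2√(22.25) ≈ 9.434.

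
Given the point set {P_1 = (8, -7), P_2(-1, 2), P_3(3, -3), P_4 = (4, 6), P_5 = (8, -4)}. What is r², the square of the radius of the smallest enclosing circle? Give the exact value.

7585/162

A smallest enclosing disk is always determined by at most three of the input points on its boundary.
The minimum enclosing circle is determined by three boundary points: P_1, P_2, P_4.
Their circumcentre is (95/18, -13/18) with r² = 7585/162.
The farthest remaining point P_5 is at distance² 2941/162 ≤ 7585/162.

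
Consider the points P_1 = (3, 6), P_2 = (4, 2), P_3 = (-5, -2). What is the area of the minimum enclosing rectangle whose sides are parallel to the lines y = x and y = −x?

In coordinates u = x + y, v = x − y the rectangle is axis-aligned; the map (x,y)→(u,v) scales areas by 2.
u-values: 9, 6, -7; range = 9 − (-7) = 16.
v-values: -3, 2, -3; range = 2 − (-3) = 5.
Area = (16 × 5) / 2 = 40.

40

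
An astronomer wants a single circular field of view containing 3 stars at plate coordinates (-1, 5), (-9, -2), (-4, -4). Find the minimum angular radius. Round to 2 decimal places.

5.32

Call the three points A, B, C in the order given.
Side lengths²: AB² = 113, AC² = 90, BC² = 29.
Since AB² = 113 < 90 + 29 = 119, the triangle is acute, so the smallest enclosing circle is the circumcircle.
Circumcentre = (-163/34, 43/34), r² = 16385/578.
r = √(16385/578) ≈ 5.32.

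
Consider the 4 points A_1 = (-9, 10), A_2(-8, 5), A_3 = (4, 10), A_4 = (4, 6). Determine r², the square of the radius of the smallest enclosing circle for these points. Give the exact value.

46.25

The minimum enclosing circle of a finite set is fixed by two of the points (as a diameter) or three (as a circumcircle).
The farthest pair is A_1–A_4 with squared distance 185. The circle on this segment as diameter has centre (-2.5, 8) and r² = 185/4 = 46.25.
Check A_2: distance² to centre = 39.25 ≤ 46.25, so it lies inside.
All remaining points lie in this disk, and no smaller disk contains both endpoints, so this is the minimum enclosing circle.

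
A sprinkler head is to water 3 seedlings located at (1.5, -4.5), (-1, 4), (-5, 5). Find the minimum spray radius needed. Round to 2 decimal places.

5.76

Call the three points A, B, C in the order given.
Side lengths²: AB² = 78.5, AC² = 132.5, BC² = 17.
Since AC² = 132.5 ≥ 78.5 + 17 = 95.5, the angle opposite AC is not acute, so the smallest enclosing circle has AC as diameter.
Centre = midpoint of AC = (-1.75, 0.25), r² = 132.5/4 = 33.125.
r = √(33.125) ≈ 5.76.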